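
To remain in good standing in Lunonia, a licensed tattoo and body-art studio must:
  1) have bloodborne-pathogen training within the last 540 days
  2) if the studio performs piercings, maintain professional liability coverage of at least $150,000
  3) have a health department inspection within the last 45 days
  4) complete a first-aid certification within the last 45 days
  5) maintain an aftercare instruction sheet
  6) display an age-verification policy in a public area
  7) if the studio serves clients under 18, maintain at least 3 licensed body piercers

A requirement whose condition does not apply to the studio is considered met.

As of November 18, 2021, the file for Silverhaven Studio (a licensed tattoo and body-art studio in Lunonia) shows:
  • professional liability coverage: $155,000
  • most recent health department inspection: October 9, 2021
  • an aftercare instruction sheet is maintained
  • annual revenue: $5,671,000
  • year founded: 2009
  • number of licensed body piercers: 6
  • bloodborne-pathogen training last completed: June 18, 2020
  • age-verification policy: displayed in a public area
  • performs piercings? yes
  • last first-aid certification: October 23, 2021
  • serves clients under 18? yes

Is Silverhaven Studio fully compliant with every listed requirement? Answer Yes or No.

1. bloodborne-pathogen training 518 days ago vs limit 540 → met
2. condition 'performs piercings' holds; professional liability coverage $155,000 ≥ $150,000 → met
3. health department inspection 40 days ago vs limit 45 → met
4. first-aid certification 26 days ago vs limit 45 → met
5. aftercare instruction sheet present → met
6. age-verification policy present → met
7. condition 'serves clients under 18' holds; licensed body piercers 6 ≥ 3 → met
All met.

Yes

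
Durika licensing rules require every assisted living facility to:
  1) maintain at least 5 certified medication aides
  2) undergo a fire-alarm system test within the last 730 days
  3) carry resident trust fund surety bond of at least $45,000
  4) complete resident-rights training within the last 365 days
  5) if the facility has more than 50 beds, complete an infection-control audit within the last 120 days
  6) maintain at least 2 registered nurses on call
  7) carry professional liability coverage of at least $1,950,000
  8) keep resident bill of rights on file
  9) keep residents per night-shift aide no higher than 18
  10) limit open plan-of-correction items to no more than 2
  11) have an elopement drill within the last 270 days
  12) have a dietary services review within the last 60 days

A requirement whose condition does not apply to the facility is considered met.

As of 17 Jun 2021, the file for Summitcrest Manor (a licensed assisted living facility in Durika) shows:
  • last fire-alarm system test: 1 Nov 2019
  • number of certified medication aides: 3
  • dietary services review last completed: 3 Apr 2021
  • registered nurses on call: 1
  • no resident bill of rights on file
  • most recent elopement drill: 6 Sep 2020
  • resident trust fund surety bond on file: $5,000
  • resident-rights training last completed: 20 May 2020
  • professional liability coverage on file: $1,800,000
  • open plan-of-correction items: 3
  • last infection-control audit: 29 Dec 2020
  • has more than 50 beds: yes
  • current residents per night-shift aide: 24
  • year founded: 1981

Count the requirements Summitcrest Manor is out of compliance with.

1. certified medication aides 3 < 5 → not met
2. fire-alarm system test 594 days ago vs limit 730 → met
3. resident trust fund surety bond $5,000 < $45,000 → not met
4. resident-rights training 393 days ago vs limit 365 → not met
5. condition 'has more than 50 beds' holds; infection-control audit 170 days ago vs limit 120 → not met
6. registered nurses on call 1 < 2 → not met
7. professional liability coverage $1,800,000 < $1,950,000 → not met
8. resident bill of rights absent → not met
9. residents per night-shift aide 24 > 18 → not met
10. open plan-of-correction items 3 > 2 → not met
11. elopement drill 284 days ago vs limit 270 → not met
12. dietary services review 75 days ago vs limit 60 → not met
Not met: 11 of 12

11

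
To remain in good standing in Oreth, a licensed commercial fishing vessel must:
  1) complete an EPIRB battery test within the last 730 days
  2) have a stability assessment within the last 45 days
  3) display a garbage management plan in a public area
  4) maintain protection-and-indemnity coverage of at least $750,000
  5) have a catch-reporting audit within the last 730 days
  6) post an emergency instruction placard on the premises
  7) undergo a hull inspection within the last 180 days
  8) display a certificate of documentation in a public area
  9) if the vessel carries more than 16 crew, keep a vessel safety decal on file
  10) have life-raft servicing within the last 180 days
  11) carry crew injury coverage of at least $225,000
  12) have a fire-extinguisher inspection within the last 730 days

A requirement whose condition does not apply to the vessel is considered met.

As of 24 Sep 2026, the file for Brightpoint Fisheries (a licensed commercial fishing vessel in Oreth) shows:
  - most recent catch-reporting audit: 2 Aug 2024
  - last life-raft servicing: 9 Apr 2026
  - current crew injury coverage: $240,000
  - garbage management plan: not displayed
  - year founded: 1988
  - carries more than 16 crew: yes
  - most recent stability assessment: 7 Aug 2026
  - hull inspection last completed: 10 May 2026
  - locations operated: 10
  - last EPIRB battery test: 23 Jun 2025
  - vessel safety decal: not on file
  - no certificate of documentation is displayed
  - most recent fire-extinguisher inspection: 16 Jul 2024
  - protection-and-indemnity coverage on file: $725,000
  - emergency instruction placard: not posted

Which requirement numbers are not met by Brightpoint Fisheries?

1. EPIRB battery test 458 days ago vs limit 730 → met
2. stability assessment 48 days ago vs limit 45 → not met
3. garbage management plan absent → not met
4. protection-and-indemnity coverage $725,000 < $750,000 → not met
5. catch-reporting audit 783 days ago vs limit 730 → not met
6. emergency instruction placard absent → not met
7. hull inspection 137 days ago vs limit 180 → met
8. certificate of documentation absent → not met
9. condition 'carries more than 16 crew' holds; vessel safety decal absent → not met
10. life-raft servicing 168 days ago vs limit 180 → met
11. crew injury coverage $240,000 ≥ $225,000 → met
12. fire-extinguisher inspection 800 days ago vs limit 730 → not met
Not met: 2, 3, 4, 5, 6, 8, 9, 12

2, 3, 4, 5, 6, 8, 9, 12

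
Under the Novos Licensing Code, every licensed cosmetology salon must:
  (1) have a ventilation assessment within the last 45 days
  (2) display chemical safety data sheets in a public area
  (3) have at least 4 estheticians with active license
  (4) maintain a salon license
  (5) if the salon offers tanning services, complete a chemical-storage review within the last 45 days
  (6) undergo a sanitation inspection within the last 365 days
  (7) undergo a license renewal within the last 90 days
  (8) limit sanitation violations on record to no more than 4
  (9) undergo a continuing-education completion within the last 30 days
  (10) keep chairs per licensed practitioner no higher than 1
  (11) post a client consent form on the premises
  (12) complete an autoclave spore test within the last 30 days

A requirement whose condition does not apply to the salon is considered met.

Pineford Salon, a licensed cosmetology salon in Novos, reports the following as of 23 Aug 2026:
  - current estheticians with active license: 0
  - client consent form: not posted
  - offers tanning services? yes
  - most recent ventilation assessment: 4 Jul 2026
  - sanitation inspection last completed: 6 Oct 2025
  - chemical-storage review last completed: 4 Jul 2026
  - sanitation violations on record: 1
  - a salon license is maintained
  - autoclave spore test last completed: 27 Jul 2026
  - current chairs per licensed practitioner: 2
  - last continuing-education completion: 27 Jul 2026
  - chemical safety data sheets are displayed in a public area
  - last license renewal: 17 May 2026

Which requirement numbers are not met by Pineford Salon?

1, 3, 5, 7, 10, 11

1. ventilation assessment 50 days ago vs limit 45 → not met
2. chemical safety data sheets present → met
3. estheticians with active license 0 < 4 → not met
4. salon license present → met
5. condition 'offers tanning services' holds; chemical-storage review 50 days ago vs limit 45 → not met
6. sanitation inspection 321 days ago vs limit 365 → met
7. license renewal 98 days ago vs limit 90 → not met
8. sanitation violations on record 1 ≤ 4 → met
9. continuing-education completion 27 days ago vs limit 30 → met
10. chairs per licensed practitioner 2 > 1 → not met
11. client consent form absent → not met
12. autoclave spore test 27 days ago vs limit 30 → met
Not met: 1, 3, 5, 7, 10, 11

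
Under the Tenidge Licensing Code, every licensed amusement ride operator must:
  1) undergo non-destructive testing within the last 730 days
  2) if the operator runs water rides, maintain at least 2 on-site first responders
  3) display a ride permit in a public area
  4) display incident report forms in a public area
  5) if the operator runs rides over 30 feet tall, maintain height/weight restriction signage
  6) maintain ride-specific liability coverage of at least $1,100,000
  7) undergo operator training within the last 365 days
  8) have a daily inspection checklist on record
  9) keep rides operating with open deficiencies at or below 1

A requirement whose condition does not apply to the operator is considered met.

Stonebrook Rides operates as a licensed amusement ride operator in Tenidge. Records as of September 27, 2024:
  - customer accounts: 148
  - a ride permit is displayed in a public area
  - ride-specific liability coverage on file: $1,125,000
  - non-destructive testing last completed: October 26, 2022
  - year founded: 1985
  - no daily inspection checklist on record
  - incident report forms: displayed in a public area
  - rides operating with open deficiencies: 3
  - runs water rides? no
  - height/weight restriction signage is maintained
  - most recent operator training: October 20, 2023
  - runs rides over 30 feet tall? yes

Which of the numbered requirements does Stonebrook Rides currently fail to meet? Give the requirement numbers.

1. non-destructive testing 702 days ago vs limit 730 → met
2. condition 'runs water rides' does not hold → requirement n/a → met
3. ride permit present → met
4. incident report forms present → met
5. condition 'runs rides over 30 feet tall' holds; height/weight restriction signage present → met
6. ride-specific liability coverage $1,125,000 ≥ $1,100,000 → met
7. operator training 343 days ago vs limit 365 → met
8. daily inspection checklist absent → not met
9. rides operating with open deficiencies 3 > 1 → not met
Not met: 8, 9

8, 9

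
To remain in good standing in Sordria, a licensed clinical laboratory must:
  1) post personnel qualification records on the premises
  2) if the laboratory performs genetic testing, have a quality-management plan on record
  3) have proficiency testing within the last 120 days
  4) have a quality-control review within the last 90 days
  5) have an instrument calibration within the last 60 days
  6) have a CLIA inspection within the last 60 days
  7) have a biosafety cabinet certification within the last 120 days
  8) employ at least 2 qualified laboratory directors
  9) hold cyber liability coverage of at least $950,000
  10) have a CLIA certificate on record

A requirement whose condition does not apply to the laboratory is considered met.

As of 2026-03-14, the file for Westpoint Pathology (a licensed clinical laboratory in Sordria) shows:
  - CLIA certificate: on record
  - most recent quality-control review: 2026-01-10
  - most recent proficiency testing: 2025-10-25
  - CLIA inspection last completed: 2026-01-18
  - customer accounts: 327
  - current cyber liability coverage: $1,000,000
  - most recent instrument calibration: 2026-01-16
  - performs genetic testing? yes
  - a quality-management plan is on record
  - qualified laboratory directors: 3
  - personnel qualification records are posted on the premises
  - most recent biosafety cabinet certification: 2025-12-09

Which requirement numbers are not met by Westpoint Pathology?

3

1. personnel qualification records present → met
2. condition 'performs genetic testing' holds; quality-management plan present → met
3. proficiency testing 140 days ago vs limit 120 → not met
4. quality-control review 63 days ago vs limit 90 → met
5. instrument calibration 57 days ago vs limit 60 → met
6. CLIA inspection 55 days ago vs limit 60 → met
7. biosafety cabinet certification 95 days ago vs limit 120 → met
8. qualified laboratory directors 3 ≥ 2 → met
9. cyber liability coverage $1,000,000 ≥ $950,000 → met
10. CLIA certificate present → met
Not met: 3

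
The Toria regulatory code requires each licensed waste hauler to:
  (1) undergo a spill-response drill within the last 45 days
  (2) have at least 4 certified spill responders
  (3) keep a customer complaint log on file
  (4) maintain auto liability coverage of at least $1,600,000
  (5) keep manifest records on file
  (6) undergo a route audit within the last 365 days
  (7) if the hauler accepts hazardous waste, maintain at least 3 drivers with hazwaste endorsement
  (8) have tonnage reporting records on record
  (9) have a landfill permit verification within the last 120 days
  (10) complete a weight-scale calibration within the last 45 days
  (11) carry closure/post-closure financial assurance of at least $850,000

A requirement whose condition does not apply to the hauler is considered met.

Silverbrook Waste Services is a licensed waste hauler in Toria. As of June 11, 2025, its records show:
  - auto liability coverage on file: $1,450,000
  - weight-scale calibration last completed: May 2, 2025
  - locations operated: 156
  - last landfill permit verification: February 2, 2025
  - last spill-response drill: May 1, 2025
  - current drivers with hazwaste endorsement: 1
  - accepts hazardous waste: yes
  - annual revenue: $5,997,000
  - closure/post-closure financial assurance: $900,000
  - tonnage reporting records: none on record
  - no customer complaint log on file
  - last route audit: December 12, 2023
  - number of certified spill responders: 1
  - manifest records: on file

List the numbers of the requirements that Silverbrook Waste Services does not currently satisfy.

1. spill-response drill 41 days ago vs limit 45 → met
2. certified spill responders 1 < 4 → not met
3. customer complaint log absent → not met
4. auto liability coverage $1,450,000 < $1,600,000 → not met
5. manifest records present → met
6. route audit 547 days ago vs limit 365 → not met
7. condition 'accepts hazardous waste' holds; drivers with hazwaste endorsement 1 < 3 → not met
8. tonnage reporting records absent → not met
9. landfill permit verification 129 days ago vs limit 120 → not met
10. weight-scale calibration 40 days ago vs limit 45 → met
11. closure/post-closure financial assurance $900,000 ≥ $850,000 → met
Not met: 2, 3, 4, 6, 7, 8, 9

2, 3, 4, 6, 7, 8, 9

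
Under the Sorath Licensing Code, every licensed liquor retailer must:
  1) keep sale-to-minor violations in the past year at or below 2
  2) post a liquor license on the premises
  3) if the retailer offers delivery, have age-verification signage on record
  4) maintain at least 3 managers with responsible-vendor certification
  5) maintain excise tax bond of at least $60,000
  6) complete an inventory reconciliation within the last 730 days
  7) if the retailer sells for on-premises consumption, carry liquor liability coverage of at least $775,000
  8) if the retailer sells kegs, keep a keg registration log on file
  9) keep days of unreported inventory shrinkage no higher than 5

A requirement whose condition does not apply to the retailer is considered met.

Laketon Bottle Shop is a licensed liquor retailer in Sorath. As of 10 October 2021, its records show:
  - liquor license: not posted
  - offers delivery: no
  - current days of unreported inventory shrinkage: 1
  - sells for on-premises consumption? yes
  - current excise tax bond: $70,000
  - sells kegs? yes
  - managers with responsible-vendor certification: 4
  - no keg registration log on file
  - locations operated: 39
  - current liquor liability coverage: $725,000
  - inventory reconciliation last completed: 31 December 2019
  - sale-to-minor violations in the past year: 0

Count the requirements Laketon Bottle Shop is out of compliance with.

1. sale-to-minor violations in the past year 0 ≤ 2 → met
2. liquor license absent → not met
3. condition 'offers delivery' does not hold → requirement n/a → met
4. managers with responsible-vendor certification 4 ≥ 3 → met
5. excise tax bond $70,000 ≥ $60,000 → met
6. inventory reconciliation 649 days ago vs limit 730 → met
7. condition 'sells for on-premises consumption' holds; liquor liability coverage $725,000 < $775,000 → not met
8. condition 'sells kegs' holds; keg registration log absent → not met
9. days of unreported inventory shrinkage 1 ≤ 5 → met
Not met: 3 of 9

3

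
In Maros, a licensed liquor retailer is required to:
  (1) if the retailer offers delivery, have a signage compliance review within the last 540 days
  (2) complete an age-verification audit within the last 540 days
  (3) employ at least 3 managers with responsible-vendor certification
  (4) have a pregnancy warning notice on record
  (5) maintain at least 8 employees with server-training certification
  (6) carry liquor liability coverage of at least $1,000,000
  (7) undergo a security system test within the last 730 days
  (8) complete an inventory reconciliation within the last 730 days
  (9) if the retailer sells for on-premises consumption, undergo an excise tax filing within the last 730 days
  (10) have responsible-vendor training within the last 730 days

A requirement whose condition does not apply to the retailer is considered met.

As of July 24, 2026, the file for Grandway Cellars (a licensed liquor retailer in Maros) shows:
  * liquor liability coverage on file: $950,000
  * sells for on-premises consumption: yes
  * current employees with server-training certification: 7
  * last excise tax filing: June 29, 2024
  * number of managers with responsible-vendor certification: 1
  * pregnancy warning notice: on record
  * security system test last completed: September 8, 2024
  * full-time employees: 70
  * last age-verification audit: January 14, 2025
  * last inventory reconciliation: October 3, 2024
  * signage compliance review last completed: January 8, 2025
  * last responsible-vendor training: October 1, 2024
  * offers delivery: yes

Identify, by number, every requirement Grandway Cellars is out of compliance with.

1, 2, 3, 5, 6, 9

1. condition 'offers delivery' holds; signage compliance review 562 days ago vs limit 540 → not met
2. age-verification audit 556 days ago vs limit 540 → not met
3. managers with responsible-vendor certification 1 < 3 → not met
4. pregnancy warning notice present → met
5. employees with server-training certification 7 < 8 → not met
6. liquor liability coverage $950,000 < $1,000,000 → not met
7. security system test 684 days ago vs limit 730 → met
8. inventory reconciliation 659 days ago vs limit 730 → met
9. condition 'sells for on-premises consumption' holds; excise tax filing 755 days ago vs limit 730 → not met
10. responsible-vendor training 661 days ago vs limit 730 → met
Not met: 1, 2, 3, 5, 6, 9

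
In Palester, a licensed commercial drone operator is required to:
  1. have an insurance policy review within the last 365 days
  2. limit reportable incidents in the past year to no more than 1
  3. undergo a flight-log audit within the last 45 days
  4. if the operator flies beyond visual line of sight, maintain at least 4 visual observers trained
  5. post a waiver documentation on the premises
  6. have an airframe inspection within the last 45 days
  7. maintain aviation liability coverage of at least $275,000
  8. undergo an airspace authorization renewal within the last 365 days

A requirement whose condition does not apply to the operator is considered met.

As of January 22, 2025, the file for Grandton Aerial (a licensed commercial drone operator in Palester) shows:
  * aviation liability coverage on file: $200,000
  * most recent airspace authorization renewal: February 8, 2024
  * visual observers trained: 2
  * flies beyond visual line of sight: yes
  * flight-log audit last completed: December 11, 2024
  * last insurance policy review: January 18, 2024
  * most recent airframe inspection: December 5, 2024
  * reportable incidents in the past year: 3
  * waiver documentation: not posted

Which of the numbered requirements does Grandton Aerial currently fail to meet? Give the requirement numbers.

1. insurance policy review 370 days ago vs limit 365 → not met
2. reportable incidents in the past year 3 > 1 → not met
3. flight-log audit 42 days ago vs limit 45 → met
4. condition 'flies beyond visual line of sight' holds; visual observers trained 2 < 4 → not met
5. waiver documentation absent → not met
6. airframe inspection 48 days ago vs limit 45 → not met
7. aviation liability coverage $200,000 < $275,000 → not met
8. airspace authorization renewal 349 days ago vs limit 365 → met
Not met: 1, 2, 4, 5, 6, 7

1, 2, 4, 5, 6, 7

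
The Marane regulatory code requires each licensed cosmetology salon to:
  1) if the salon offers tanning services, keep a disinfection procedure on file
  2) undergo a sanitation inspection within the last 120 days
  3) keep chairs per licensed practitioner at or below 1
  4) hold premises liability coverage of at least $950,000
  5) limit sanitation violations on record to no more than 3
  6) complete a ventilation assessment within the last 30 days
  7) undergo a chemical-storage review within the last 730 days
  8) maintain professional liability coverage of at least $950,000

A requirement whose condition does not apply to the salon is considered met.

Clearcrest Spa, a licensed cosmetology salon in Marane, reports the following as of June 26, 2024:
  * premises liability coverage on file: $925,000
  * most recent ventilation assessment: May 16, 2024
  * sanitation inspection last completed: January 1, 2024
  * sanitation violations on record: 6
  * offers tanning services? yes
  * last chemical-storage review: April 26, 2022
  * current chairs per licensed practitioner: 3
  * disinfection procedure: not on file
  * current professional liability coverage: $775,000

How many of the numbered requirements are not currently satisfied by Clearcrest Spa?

1. condition 'offers tanning services' holds; disinfection procedure absent → not met
2. sanitation inspection 177 days ago vs limit 120 → not met
3. chairs per licensed practitioner 3 > 1 → not met
4. premises liability coverage $925,000 < $950,000 → not met
5. sanitation violations on record 6 > 3 → not met
6. ventilation assessment 41 days ago vs limit 30 → not met
7. chemical-storage review 792 days ago vs limit 730 → not met
8. professional liability coverage $775,000 < $950,000 → not met
Not met: 8 of 8

8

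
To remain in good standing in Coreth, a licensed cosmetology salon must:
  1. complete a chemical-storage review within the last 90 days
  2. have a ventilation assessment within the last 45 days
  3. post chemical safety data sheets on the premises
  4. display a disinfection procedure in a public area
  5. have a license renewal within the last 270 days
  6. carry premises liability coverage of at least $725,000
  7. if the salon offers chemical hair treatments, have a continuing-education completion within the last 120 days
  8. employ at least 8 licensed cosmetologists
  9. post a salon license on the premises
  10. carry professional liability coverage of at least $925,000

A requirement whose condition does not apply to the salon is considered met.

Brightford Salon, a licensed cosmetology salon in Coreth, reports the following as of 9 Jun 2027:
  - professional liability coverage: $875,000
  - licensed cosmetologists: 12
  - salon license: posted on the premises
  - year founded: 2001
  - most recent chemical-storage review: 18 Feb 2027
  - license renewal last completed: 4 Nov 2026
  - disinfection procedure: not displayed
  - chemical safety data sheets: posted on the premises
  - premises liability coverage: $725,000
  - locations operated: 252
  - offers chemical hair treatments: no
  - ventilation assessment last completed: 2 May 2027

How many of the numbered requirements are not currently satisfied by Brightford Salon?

1. chemical-storage review 111 days ago vs limit 90 → not met
2. ventilation assessment 38 days ago vs limit 45 → met
3. chemical safety data sheets present → met
4. disinfection procedure absent → not met
5. license renewal 217 days ago vs limit 270 → met
6. premises liability coverage $725,000 ≥ $725,000 → met
7. condition 'offers chemical hair treatments' does not hold → requirement n/a → met
8. licensed cosmetologists 12 ≥ 8 → met
9. salon license present → met
10. professional liability coverage $875,000 < $925,000 → not met
Not met: 3 of 10

3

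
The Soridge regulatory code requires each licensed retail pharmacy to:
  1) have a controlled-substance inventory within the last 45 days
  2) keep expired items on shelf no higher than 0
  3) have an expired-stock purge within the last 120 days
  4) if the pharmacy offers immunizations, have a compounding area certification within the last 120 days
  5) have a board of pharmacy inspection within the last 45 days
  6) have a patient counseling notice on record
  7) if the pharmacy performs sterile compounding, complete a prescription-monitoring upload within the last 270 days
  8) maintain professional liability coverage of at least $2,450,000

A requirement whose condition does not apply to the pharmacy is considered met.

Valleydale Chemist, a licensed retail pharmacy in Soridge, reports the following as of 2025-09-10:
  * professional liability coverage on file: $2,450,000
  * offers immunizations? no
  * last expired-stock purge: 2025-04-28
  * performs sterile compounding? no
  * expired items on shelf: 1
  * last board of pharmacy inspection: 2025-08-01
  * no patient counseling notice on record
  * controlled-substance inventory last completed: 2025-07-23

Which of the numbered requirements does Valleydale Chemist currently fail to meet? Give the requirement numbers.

1, 2, 3, 6

1. controlled-substance inventory 49 days ago vs limit 45 → not met
2. expired items on shelf 1 > 0 → not met
3. expired-stock purge 135 days ago vs limit 120 → not met
4. condition 'offers immunizations' does not hold → requirement n/a → met
5. board of pharmacy inspection 40 days ago vs limit 45 → met
6. patient counseling notice absent → not met
7. condition 'performs sterile compounding' does not hold → requirement n/a → met
8. professional liability coverage $2,450,000 ≥ $2,450,000 → met
Not met: 1, 2, 3, 6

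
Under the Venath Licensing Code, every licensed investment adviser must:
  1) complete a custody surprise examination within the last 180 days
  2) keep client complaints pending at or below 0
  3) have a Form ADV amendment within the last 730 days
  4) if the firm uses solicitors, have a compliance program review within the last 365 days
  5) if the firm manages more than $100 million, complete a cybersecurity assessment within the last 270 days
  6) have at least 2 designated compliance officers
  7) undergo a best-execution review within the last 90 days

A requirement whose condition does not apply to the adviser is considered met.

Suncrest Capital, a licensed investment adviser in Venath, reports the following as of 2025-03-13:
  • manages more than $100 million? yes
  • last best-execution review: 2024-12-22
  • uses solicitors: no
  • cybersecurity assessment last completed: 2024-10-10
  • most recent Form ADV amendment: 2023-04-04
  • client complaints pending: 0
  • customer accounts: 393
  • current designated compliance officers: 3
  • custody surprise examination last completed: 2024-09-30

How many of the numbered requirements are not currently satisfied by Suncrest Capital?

1. custody surprise examination 164 days ago vs limit 180 → met
2. client complaints pending 0 ≤ 0 → met
3. Form ADV amendment 709 days ago vs limit 730 → met
4. condition 'uses solicitors' does not hold → requirement n/a → met
5. condition 'manages more than $100 million' holds; cybersecurity assessment 154 days ago vs limit 270 → met
6. designated compliance officers 3 ≥ 2 → met
7. best-execution review 81 days ago vs limit 90 → met
Not met: 0 of 7

0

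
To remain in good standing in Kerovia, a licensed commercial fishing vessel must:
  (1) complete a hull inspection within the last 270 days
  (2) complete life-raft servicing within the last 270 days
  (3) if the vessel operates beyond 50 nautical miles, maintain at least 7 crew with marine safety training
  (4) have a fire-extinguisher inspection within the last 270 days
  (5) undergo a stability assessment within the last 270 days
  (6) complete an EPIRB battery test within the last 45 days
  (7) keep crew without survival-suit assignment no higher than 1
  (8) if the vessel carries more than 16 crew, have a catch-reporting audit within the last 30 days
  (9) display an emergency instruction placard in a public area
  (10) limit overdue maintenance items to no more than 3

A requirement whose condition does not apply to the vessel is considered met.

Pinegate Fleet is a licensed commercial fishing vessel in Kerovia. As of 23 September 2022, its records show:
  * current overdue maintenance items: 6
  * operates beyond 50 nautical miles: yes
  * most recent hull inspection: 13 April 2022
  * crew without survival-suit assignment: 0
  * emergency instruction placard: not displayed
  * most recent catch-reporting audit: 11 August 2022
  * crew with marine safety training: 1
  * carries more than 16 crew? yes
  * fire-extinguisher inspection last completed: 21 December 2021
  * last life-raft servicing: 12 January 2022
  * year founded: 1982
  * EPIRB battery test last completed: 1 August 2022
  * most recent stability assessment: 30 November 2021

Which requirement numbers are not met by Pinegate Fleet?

3, 4, 5, 6, 8, 9, 10

1. hull inspection 163 days ago vs limit 270 → met
2. life-raft servicing 254 days ago vs limit 270 → met
3. condition 'operates beyond 50 nautical miles' holds; crew with marine safety training 1 < 7 → not met
4. fire-extinguisher inspection 276 days ago vs limit 270 → not met
5. stability assessment 297 days ago vs limit 270 → not met
6. EPIRB battery test 53 days ago vs limit 45 → not met
7. crew without survival-suit assignment 0 ≤ 1 → met
8. condition 'carries more than 16 crew' holds; catch-reporting audit 43 days ago vs limit 30 → not met
9. emergency instruction placard absent → not met
10. overdue maintenance items 6 > 3 → not met
Not met: 3, 4, 5, 6, 8, 9, 10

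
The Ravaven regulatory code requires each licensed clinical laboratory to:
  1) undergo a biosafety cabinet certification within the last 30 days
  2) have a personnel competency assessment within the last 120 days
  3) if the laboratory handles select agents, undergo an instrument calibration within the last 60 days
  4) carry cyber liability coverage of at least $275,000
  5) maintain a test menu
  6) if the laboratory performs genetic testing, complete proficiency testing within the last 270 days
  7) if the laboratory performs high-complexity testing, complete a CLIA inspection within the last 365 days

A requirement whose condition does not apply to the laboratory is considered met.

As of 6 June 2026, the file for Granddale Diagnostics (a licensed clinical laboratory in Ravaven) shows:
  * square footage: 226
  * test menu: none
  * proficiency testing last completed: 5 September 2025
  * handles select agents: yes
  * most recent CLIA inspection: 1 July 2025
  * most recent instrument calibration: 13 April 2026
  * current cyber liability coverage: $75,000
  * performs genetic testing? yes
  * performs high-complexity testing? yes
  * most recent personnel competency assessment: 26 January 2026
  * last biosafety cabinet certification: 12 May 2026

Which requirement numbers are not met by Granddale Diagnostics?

2, 4, 5, 6

1. biosafety cabinet certification 25 days ago vs limit 30 → met
2. personnel competency assessment 131 days ago vs limit 120 → not met
3. condition 'handles select agents' holds; instrument calibration 54 days ago vs limit 60 → met
4. cyber liability coverage $75,000 < $275,000 → not met
5. test menu absent → not met
6. condition 'performs genetic testing' holds; proficiency testing 274 days ago vs limit 270 → not met
7. condition 'performs high-complexity testing' holds; CLIA inspection 340 days ago vs limit 365 → met
Not met: 2, 4, 5, 6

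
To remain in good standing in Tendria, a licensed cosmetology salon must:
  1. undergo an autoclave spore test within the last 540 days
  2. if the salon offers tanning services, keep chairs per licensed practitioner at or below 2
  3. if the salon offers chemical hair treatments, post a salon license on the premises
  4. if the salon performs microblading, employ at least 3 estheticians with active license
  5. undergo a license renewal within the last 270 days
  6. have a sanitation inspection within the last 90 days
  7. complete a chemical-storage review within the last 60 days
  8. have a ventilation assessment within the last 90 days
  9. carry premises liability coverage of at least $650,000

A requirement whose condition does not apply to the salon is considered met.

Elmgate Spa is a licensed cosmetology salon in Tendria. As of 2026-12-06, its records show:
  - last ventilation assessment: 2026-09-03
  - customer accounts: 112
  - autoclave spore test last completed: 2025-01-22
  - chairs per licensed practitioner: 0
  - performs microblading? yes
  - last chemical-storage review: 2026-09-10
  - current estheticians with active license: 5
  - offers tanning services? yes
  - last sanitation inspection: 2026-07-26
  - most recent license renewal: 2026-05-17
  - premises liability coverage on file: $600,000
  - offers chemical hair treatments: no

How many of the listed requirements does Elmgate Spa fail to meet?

5

1. autoclave spore test 683 days ago vs limit 540 → not met
2. condition 'offers tanning services' holds; chairs per licensed practitioner 0 ≤ 2 → met
3. condition 'offers chemical hair treatments' does not hold → requirement n/a → met
4. condition 'performs microblading' holds; estheticians with active license 5 ≥ 3 → met
5. license renewal 203 days ago vs limit 270 → met
6. sanitation inspection 133 days ago vs limit 90 → not met
7. chemical-storage review 87 days ago vs limit 60 → not met
8. ventilation assessment 94 days ago vs limit 90 → not met
9. premises liability coverage $600,000 < $650,000 → not met
Not met: 5 of 9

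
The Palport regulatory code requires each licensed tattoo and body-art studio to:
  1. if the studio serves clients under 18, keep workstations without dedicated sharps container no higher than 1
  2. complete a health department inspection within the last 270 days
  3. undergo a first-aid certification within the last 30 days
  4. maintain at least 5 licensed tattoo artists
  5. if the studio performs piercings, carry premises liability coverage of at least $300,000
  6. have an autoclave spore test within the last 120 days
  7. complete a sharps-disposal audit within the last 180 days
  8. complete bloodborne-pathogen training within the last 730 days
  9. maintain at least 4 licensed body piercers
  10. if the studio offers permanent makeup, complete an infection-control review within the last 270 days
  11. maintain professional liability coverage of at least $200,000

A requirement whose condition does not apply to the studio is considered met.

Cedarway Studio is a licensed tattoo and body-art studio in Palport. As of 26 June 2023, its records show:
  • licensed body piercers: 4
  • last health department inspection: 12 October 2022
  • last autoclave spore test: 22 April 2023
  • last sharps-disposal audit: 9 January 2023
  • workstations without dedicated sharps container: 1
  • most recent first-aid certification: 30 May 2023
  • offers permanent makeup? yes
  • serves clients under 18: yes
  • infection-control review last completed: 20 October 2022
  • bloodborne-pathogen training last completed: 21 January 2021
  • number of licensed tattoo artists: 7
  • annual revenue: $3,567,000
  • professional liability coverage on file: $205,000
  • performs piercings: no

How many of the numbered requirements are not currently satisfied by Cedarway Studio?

1. condition 'serves clients under 18' holds; workstations without dedicated sharps container 1 ≤ 1 → met
2. health department inspection 257 days ago vs limit 270 → met
3. first-aid certification 27 days ago vs limit 30 → met
4. licensed tattoo artists 7 ≥ 5 → met
5. condition 'performs piercings' does not hold → requirement n/a → met
6. autoclave spore test 65 days ago vs limit 120 → met
7. sharps-disposal audit 168 days ago vs limit 180 → met
8. bloodborne-pathogen training 886 days ago vs limit 730 → not met
9. licensed body piercers 4 ≥ 4 → met
10. condition 'offers permanent makeup' holds; infection-control review 249 days ago vs limit 270 → met
11. professional liability coverage $205,000 ≥ $200,000 → met
Not met: 1 of 11

1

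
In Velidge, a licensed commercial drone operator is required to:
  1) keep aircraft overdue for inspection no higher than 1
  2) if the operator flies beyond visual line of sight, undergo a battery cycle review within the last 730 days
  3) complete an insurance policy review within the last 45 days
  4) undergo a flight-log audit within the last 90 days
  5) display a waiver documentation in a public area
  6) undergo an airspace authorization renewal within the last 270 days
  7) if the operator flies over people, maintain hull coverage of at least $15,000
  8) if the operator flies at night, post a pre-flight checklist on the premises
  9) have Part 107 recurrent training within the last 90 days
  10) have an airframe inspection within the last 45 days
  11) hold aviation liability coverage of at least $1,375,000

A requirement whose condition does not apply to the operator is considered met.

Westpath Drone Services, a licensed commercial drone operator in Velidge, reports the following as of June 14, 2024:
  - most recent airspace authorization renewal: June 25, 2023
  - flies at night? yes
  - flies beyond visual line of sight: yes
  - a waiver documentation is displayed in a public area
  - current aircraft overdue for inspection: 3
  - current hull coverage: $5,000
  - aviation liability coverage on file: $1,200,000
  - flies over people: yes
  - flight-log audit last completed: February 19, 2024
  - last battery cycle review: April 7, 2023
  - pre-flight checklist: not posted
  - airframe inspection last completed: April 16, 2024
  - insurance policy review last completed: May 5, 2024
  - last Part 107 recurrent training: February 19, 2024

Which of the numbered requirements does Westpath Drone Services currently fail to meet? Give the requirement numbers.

1, 4, 6, 7, 8, 9, 10, 11

1. aircraft overdue for inspection 3 > 1 → not met
2. condition 'flies beyond visual line of sight' holds; battery cycle review 434 days ago vs limit 730 → met
3. insurance policy review 40 days ago vs limit 45 → met
4. flight-log audit 116 days ago vs limit 90 → not met
5. waiver documentation present → met
6. airspace authorization renewal 355 days ago vs limit 270 → not met
7. condition 'flies over people' holds; hull coverage $5,000 < $15,000 → not met
8. condition 'flies at night' holds; pre-flight checklist absent → not met
9. Part 107 recurrent training 116 days ago vs limit 90 → not met
10. airframe inspection 59 days ago vs limit 45 → not met
11. aviation liability coverage $1,200,000 < $1,375,000 → not met
Not met: 1, 4, 6, 7, 8, 9, 10, 11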